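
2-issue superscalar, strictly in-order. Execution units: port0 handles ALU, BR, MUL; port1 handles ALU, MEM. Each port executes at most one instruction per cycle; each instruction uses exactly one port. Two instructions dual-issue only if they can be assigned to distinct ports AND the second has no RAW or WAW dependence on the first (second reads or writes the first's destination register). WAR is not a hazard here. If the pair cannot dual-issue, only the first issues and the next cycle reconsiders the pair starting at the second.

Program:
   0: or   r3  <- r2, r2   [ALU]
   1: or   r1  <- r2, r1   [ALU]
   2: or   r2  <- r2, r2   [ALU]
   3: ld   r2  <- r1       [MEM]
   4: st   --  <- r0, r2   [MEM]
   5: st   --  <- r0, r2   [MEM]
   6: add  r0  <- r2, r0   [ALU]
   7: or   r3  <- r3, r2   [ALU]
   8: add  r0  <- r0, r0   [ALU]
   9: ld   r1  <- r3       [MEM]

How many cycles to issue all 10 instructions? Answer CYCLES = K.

CYCLES = 7

t=0 i0&i1:or.ALU+or.ALU ; pair
t=1 i2:or.ALU ; WAW r2
t=2 i3:ld.MEM ; no-port MEM/MEM
t=3 i4:st.MEM ; no-port MEM/MEM
t=4 i5&i6:st.MEM+add.ALU ; pair
t=5 i7&i8:or.ALU+add.ALU ; pair
t=6 i9:ld.MEM ; tail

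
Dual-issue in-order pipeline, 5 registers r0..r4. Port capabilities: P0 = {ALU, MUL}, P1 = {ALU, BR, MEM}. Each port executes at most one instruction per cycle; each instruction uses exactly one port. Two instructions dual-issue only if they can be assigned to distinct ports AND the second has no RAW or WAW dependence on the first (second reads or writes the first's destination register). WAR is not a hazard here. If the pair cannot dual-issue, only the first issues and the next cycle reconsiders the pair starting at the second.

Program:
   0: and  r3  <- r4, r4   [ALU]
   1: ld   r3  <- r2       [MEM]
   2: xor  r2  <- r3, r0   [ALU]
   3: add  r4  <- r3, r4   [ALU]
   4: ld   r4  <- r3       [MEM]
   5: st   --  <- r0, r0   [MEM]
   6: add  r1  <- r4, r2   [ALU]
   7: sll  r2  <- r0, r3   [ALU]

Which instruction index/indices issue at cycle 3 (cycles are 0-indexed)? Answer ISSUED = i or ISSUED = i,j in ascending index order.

ISSUED = 4

0. and @i0  | WAW r3
1. ld @i1  | RAW r3
2. xor add @i2,i3  | 2-wide
3. ld @i4  | no-port MEM/MEM
4. st add @i5,i6  | 2-wide
5. sll @i7  | tail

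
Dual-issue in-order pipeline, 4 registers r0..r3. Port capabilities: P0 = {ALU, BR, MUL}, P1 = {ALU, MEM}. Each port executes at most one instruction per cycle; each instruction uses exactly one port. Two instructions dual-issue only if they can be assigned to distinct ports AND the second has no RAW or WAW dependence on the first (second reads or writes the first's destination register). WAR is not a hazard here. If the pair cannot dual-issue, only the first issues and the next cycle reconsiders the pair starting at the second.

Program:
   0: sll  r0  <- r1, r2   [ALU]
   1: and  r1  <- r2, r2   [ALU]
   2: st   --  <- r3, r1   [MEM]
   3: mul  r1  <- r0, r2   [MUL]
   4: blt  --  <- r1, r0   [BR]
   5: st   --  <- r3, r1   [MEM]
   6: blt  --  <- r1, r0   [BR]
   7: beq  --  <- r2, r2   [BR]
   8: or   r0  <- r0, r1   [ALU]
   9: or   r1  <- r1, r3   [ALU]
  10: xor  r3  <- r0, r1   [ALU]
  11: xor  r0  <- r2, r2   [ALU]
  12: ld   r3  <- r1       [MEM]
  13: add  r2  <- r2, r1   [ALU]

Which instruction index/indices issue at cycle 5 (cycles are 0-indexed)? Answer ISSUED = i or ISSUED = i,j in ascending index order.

ISSUED = 9

#0 head=0: sll/and i0/i1 2-wide
#1 head=2: st/mul i2/i3 2-wide
#2 head=4: blt/st i4/i5 2-wide
#3 head=6: blt i6 no-port BR/BR
#4 head=7: beq/or i7/i8 2-wide
#5 head=9: or i9 RAW r1
#6 head=10: xor/xor i10/i11 2-wide
#7 head=12: ld/add i12/i13 2-wide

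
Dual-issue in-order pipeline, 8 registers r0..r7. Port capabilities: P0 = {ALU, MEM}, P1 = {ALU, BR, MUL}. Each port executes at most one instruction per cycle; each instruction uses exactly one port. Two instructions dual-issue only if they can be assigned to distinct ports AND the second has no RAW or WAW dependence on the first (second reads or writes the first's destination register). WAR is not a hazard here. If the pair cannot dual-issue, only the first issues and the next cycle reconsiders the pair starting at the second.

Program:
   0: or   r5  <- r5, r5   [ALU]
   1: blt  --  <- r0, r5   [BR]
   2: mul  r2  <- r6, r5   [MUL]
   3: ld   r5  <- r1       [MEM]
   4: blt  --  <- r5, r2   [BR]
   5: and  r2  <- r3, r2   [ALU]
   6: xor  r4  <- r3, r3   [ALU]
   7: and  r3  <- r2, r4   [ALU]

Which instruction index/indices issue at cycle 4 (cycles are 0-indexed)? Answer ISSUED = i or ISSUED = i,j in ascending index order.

ISSUED = 6

0. or.ALU @i0  | RAW r5
1. blt.BR @i1  | no-port BR/MUL
2. mul.MUL ld.MEM @i2&i3  | 2-wide
3. blt.BR and.ALU @i4&i5  | 2-wide
4. xor.ALU @i6  | RAW r4
5. and.ALU @i7  | tail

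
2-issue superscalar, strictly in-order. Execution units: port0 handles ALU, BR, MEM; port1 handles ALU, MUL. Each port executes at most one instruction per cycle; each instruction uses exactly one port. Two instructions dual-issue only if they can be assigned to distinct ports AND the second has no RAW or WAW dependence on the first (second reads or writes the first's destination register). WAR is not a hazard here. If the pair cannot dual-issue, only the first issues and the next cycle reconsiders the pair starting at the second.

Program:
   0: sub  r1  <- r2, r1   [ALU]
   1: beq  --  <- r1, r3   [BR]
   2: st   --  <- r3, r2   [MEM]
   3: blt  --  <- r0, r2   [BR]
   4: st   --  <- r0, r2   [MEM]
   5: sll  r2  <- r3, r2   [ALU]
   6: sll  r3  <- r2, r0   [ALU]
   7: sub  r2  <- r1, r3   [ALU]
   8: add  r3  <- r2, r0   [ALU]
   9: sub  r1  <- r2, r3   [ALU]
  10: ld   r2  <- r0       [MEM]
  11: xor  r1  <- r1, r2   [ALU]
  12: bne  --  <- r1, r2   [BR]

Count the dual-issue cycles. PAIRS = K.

PAIRS = 2

0. sub.ALU @i0  | RAW r1
1. beq.BR @i1  | no-port BR/MEM
2. st.MEM @i2  | no-port MEM/BR
3. blt.BR @i3  | no-port BR/MEM
4. st.MEM+sll.ALU @i4+i5  | 2-wide
5. sll.ALU @i6  | RAW r3
6. sub.ALU @i7  | RAW r2
7. add.ALU @i8  | RAW r3
8. sub.ALU+ld.MEM @i9+i10  | 2-wide
9. xor.ALU @i11  | RAW r1
10. bne.BR @i12  | tail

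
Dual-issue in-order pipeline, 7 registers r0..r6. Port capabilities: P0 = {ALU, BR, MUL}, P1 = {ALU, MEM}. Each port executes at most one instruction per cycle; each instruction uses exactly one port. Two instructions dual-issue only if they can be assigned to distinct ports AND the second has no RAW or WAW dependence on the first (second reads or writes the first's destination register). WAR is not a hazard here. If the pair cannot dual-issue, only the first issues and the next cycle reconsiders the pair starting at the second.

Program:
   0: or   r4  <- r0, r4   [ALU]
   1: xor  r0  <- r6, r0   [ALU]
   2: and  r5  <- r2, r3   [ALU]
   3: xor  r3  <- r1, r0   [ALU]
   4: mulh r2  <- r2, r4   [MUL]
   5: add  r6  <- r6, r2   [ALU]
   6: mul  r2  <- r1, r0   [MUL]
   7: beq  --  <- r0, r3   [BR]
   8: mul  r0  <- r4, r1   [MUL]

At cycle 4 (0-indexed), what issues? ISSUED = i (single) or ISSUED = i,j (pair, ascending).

ISSUED = 7

#0 head=0: or.ALU+xor.ALU i0,i1 pair
#1 head=2: and.ALU+xor.ALU i2,i3 pair
#2 head=4: mulh.MUL i4 RAW r2
#3 head=5: add.ALU+mul.MUL i5,i6 pair
#4 head=7: beq.BR i7 no-port BR/MUL
#5 head=8: mul.MUL i8 tail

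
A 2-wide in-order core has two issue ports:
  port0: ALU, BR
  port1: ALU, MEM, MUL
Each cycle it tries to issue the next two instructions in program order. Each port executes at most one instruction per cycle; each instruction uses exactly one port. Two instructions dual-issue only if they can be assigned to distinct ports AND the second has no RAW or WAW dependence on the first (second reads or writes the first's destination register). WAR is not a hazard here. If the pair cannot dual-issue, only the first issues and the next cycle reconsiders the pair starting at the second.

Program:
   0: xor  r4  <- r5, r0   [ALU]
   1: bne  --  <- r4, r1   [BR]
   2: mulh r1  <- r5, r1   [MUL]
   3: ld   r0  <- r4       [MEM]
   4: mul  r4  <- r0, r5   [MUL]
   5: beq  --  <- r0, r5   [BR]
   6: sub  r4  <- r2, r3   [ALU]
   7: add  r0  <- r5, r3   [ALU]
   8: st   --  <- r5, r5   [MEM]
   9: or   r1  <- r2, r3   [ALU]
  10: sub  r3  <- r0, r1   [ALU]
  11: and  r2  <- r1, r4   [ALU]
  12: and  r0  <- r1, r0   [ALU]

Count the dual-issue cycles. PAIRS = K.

t=0 i0:xor ; RAW r4
t=1 i1+i2:bne+mulh ; 2-wide
t=2 i3:ld ; no-port MEM/MUL
t=3 i4+i5:mul+beq ; 2-wide
t=4 i6+i7:sub+add ; 2-wide
t=5 i8+i9:st+or ; 2-wide
t=6 i10+i11:sub+and ; 2-wide
t=7 i12:and ; tail

PAIRS = 5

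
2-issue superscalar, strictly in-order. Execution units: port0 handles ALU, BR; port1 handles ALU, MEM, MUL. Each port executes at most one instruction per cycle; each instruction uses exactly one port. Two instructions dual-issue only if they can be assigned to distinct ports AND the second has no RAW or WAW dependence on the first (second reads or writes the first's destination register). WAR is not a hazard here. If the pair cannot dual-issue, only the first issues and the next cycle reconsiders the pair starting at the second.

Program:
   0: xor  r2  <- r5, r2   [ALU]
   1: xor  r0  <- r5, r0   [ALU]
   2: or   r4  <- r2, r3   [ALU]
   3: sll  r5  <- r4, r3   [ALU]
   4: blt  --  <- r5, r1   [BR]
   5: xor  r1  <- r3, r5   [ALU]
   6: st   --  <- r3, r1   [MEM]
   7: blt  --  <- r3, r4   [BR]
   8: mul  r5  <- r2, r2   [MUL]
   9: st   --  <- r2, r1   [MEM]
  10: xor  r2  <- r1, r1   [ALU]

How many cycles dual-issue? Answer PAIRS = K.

PAIRS = 4

t=0 i0+i1:xor;xor ; dual
t=1 i2:or ; RAW r4
t=2 i3:sll ; RAW r5
t=3 i4+i5:blt;xor ; dual
t=4 i6+i7:st;blt ; dual
t=5 i8:mul ; no-port MUL/MEM
t=6 i9+i10:st;xor ; dual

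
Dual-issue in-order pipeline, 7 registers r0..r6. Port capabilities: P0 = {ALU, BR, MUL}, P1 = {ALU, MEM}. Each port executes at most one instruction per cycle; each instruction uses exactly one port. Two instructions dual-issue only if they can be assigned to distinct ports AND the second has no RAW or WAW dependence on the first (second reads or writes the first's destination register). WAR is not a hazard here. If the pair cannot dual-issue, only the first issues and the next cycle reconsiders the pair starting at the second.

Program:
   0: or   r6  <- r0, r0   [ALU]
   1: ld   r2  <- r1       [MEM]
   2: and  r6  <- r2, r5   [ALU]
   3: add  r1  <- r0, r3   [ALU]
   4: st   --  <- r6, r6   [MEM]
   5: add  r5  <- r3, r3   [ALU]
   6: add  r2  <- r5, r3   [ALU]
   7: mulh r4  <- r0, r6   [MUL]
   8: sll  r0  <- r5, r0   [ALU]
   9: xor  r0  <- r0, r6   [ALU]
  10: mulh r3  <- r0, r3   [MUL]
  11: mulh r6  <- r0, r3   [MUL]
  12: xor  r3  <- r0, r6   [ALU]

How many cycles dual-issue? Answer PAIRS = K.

PAIRS = 4

c0: i0&i1 or.ALU+ld.MEM  2-wide
c1: i2&i3 and.ALU+add.ALU  2-wide
c2: i4&i5 st.MEM+add.ALU  2-wide
c3: i6&i7 add.ALU+mulh.MUL  2-wide
c4: i8 sll.ALU  RAW+WAW r0
c5: i9 xor.ALU  RAW r0
c6: i10 mulh.MUL  no-port MUL/MUL
c7: i11 mulh.MUL  RAW r6
c8: i12 xor.ALU  tail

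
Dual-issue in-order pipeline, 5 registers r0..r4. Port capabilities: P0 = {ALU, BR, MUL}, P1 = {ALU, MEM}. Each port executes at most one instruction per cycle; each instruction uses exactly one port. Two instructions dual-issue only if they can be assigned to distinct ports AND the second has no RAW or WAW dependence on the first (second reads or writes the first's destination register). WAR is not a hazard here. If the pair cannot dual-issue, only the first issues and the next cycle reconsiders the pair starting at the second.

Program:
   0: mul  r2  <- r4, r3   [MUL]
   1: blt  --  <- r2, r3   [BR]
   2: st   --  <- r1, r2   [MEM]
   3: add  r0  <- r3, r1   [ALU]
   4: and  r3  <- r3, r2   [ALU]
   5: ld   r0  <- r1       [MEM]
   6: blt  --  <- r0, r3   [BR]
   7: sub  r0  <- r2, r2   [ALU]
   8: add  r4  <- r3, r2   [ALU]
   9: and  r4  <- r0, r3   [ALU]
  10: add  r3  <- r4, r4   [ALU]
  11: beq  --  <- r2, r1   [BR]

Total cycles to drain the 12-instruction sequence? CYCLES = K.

t=0 i0:mul ; no-port MUL/BR
t=1 i1&i2:blt st ; pair
t=2 i3&i4:add and ; pair
t=3 i5:ld ; RAW r0
t=4 i6&i7:blt sub ; pair
t=5 i8:add ; WAW r4
t=6 i9:and ; RAW r4
t=7 i10&i11:add beq ; pair

CYCLES = 8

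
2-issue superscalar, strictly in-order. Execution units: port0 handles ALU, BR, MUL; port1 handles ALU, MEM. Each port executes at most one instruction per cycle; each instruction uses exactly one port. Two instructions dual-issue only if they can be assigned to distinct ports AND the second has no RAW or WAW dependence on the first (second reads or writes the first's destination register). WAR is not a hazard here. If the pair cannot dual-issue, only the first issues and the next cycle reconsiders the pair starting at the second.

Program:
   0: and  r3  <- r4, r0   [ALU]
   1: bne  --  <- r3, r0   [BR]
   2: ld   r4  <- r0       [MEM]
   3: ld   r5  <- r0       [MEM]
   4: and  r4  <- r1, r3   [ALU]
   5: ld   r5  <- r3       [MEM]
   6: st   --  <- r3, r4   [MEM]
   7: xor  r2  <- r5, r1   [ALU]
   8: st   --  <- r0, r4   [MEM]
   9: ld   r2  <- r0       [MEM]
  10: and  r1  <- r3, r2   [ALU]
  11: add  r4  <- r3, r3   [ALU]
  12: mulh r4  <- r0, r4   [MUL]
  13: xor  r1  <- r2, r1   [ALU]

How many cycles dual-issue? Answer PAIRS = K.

0. and.ALU @i0  | RAW r3
1. bne.BR/ld.MEM @i1/i2  | pair
2. ld.MEM/and.ALU @i3/i4  | pair
3. ld.MEM @i5  | no-port MEM/MEM
4. st.MEM/xor.ALU @i6/i7  | pair
5. st.MEM @i8  | no-port MEM/MEM
6. ld.MEM @i9  | RAW r2
7. and.ALU/add.ALU @i10/i11  | pair
8. mulh.MUL/xor.ALU @i12/i13  | pair

PAIRS = 5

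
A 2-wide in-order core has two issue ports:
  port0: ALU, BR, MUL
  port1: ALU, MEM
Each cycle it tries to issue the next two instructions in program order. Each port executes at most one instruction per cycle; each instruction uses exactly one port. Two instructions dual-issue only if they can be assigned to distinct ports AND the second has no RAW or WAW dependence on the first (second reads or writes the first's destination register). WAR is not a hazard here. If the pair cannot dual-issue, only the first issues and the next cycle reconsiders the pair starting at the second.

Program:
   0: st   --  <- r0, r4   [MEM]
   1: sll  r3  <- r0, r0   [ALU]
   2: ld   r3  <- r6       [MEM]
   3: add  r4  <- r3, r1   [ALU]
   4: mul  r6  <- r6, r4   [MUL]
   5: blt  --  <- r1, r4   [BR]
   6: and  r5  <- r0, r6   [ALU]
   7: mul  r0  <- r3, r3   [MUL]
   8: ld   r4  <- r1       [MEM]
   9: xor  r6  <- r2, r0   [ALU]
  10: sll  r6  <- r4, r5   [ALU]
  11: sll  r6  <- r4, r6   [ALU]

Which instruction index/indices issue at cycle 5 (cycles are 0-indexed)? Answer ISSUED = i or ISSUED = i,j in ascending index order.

t=0 i0,i1:st.MEM/sll.ALU ; pair
t=1 i2:ld.MEM ; RAW r3
t=2 i3:add.ALU ; RAW r4
t=3 i4:mul.MUL ; no-port MUL/BR
t=4 i5,i6:blt.BR/and.ALU ; pair
t=5 i7,i8:mul.MUL/ld.MEM ; pair
t=6 i9:xor.ALU ; WAW r6
t=7 i10:sll.ALU ; RAW+WAW r6
t=8 i11:sll.ALU ; tail

ISSUED = 7,8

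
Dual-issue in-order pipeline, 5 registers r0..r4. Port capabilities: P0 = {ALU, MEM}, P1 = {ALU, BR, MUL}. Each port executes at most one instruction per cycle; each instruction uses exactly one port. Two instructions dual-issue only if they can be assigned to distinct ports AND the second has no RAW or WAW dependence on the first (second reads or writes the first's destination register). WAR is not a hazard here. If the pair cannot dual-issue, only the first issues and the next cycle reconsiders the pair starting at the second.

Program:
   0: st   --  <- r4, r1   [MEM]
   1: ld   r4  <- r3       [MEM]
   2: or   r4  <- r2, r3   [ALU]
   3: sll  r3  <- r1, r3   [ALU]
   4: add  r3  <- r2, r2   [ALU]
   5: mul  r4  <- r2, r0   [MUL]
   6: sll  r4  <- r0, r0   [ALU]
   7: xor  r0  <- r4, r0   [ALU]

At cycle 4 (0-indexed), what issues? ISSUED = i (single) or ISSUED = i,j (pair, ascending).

ISSUED = 6

0. st.MEM @i0  | no-port MEM/MEM
1. ld.MEM @i1  | WAW r4
2. or.ALU+sll.ALU @i2,i3  | 2-wide
3. add.ALU+mul.MUL @i4,i5  | 2-wide
4. sll.ALU @i6  | RAW r4
5. xor.ALU @i7  | tail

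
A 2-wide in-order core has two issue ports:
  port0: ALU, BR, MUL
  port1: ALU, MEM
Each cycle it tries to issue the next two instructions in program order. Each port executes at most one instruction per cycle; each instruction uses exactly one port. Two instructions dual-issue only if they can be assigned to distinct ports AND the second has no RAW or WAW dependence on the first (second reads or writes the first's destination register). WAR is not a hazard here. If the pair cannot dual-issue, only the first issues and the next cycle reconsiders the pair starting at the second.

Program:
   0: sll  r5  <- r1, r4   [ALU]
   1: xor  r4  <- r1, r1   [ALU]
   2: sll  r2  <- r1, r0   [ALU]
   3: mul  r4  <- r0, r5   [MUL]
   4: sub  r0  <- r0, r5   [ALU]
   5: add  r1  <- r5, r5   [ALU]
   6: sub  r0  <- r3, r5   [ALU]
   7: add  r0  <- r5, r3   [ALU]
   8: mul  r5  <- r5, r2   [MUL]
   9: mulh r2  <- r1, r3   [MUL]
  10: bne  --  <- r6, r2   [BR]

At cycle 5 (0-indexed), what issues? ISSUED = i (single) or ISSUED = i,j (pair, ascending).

[0] i0,i1  sll.ALU/xor.ALU  -- pair
[1] i2,i3  sll.ALU/mul.MUL  -- pair
[2] i4,i5  sub.ALU/add.ALU  -- pair
[3] i6  sub.ALU  -- WAW r0
[4] i7,i8  add.ALU/mul.MUL  -- pair
[5] i9  mulh.MUL  -- no-port MUL/BR
[6] i10  bne.BR  -- tail

ISSUED = 9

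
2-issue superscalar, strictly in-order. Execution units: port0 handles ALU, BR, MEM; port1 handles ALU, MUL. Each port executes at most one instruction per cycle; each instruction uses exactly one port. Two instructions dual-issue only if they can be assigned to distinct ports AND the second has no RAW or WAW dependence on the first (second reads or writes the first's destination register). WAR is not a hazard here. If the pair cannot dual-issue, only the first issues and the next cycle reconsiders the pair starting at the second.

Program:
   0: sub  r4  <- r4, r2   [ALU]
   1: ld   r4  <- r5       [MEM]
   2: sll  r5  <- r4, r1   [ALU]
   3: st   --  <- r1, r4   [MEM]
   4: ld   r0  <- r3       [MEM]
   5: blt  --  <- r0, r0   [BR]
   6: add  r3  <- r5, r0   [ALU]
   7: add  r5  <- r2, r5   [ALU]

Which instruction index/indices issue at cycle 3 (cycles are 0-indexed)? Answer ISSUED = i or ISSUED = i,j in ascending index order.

ISSUED = 4

#0 head=0: sub.ALU i0 WAW r4
#1 head=1: ld.MEM i1 RAW r4
#2 head=2: sll.ALU st.MEM i2&i3 dual
#3 head=4: ld.MEM i4 no-port MEM/BR
#4 head=5: blt.BR add.ALU i5&i6 dual
#5 head=7: add.ALU i7 tail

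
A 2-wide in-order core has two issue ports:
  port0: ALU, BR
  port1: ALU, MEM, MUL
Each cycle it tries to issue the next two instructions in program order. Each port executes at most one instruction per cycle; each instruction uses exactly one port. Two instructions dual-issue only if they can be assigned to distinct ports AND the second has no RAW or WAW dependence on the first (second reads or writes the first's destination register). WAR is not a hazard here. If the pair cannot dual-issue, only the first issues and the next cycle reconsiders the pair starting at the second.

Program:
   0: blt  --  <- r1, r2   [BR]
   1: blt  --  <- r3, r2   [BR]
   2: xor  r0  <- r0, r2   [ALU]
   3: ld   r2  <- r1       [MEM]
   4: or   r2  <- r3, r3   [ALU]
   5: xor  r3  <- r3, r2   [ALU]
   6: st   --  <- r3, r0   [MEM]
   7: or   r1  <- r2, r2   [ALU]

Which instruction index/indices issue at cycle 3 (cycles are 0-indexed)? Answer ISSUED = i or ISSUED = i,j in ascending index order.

ISSUED = 4

[0] i0  blt.BR  -- no-port BR/BR
[1] i1&i2  blt.BR+xor.ALU  -- pair
[2] i3  ld.MEM  -- WAW r2
[3] i4  or.ALU  -- RAW r2
[4] i5  xor.ALU  -- RAW r3
[5] i6&i7  st.MEM+or.ALU  -- pair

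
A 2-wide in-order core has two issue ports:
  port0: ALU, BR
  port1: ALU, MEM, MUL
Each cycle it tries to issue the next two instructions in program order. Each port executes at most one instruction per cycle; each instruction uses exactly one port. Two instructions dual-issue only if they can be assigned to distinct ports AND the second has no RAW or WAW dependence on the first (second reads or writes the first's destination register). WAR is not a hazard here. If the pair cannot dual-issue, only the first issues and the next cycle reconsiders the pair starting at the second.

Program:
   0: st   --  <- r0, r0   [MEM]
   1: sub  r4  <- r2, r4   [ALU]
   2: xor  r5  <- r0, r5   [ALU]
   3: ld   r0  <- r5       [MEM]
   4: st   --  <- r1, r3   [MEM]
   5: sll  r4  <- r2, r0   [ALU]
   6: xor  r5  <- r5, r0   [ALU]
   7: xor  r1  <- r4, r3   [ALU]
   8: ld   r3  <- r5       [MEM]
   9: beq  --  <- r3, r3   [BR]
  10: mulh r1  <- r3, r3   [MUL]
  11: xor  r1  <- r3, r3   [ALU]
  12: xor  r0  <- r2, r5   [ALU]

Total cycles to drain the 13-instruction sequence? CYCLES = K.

CYCLES = 8

c0: i0+i1 st.MEM;sub.ALU  dual
c1: i2 xor.ALU  RAW r5
c2: i3 ld.MEM  no-port MEM/MEM
c3: i4+i5 st.MEM;sll.ALU  dual
c4: i6+i7 xor.ALU;xor.ALU  dual
c5: i8 ld.MEM  RAW r3
c6: i9+i10 beq.BR;mulh.MUL  dual
c7: i11+i12 xor.ALU;xor.ALU  dual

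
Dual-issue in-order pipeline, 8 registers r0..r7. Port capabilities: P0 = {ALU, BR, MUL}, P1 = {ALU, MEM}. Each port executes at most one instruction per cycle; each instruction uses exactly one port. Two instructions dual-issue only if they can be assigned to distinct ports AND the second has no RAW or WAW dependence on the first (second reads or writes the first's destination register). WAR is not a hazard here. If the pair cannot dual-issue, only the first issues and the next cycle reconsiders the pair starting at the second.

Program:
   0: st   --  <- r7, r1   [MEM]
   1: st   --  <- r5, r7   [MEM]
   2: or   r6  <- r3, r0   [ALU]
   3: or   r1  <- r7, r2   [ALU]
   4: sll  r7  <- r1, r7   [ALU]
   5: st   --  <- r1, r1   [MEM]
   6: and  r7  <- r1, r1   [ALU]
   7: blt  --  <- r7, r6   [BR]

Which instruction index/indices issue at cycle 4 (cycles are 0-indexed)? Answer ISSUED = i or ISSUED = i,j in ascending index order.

ISSUED = 6

  cy0 -> i0 (st.MEM) no-port MEM/MEM
  cy1 -> i1+i2 (st.MEM/or.ALU) dual
  cy2 -> i3 (or.ALU) RAW r1
  cy3 -> i4+i5 (sll.ALU/st.MEM) dual
  cy4 -> i6 (and.ALU) RAW r7
  cy5 -> i7 (blt.BR) tail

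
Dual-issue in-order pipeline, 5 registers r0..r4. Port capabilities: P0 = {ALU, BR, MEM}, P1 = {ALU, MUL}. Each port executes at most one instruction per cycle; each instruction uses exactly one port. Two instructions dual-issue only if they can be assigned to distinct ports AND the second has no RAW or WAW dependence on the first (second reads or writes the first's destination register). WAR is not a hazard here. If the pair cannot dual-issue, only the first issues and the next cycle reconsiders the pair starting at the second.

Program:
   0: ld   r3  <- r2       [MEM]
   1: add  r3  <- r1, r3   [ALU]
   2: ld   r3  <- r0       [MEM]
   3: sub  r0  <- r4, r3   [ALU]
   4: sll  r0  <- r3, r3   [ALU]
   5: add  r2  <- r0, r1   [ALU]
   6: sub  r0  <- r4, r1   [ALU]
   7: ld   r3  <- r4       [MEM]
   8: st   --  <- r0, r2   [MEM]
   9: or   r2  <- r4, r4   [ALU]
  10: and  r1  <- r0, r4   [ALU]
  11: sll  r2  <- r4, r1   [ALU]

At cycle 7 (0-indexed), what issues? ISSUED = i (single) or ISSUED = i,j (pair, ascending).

[0] i0  ld.MEM  -- RAW+WAW r3
[1] i1  add.ALU  -- WAW r3
[2] i2  ld.MEM  -- RAW r3
[3] i3  sub.ALU  -- WAW r0
[4] i4  sll.ALU  -- RAW r0
[5] i5,i6  add.ALU;sub.ALU  -- 2-wide
[6] i7  ld.MEM  -- no-port MEM/MEM
[7] i8,i9  st.MEM;or.ALU  -- 2-wide
[8] i10  and.ALU  -- RAW r1
[9] i11  sll.ALU  -- tail

ISSUED = 8,9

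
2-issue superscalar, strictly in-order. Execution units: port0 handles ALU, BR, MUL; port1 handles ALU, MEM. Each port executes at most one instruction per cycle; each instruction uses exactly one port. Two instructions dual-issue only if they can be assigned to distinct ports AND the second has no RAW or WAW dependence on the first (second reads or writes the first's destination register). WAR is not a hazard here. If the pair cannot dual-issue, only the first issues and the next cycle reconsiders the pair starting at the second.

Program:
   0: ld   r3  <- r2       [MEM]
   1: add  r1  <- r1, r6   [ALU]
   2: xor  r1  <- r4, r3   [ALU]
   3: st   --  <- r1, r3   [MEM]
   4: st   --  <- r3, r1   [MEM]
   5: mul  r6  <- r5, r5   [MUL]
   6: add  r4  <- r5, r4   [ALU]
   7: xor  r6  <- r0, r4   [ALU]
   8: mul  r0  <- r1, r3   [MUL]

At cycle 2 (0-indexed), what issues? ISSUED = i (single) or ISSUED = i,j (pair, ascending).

ISSUED = 3

  cy0 -> i0/i1 (ld.MEM+add.ALU) 2-wide
  cy1 -> i2 (xor.ALU) RAW r1
  cy2 -> i3 (st.MEM) no-port MEM/MEM
  cy3 -> i4/i5 (st.MEM+mul.MUL) 2-wide
  cy4 -> i6 (add.ALU) RAW r4
  cy5 -> i7/i8 (xor.ALU+mul.MUL) 2-wide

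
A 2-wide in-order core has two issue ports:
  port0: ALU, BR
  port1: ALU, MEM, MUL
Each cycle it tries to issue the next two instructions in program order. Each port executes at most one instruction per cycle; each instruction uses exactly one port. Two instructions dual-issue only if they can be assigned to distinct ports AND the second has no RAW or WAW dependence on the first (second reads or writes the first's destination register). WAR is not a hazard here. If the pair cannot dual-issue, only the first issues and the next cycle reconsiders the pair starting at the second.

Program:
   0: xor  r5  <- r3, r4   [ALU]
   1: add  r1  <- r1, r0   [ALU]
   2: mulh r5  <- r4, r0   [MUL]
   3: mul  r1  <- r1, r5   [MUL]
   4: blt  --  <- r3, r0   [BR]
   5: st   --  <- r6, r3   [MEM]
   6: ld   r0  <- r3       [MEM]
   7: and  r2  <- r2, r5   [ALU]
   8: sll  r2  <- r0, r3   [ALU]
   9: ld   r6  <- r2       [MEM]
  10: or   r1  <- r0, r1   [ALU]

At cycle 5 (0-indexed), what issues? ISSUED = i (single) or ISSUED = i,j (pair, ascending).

[0] i0&i1  xor.ALU;add.ALU  -- pair
[1] i2  mulh.MUL  -- no-port MUL/MUL
[2] i3&i4  mul.MUL;blt.BR  -- pair
[3] i5  st.MEM  -- no-port MEM/MEM
[4] i6&i7  ld.MEM;and.ALU  -- pair
[5] i8  sll.ALU  -- RAW r2
[6] i9&i10  ld.MEM;or.ALU  -- pair

ISSUED = 8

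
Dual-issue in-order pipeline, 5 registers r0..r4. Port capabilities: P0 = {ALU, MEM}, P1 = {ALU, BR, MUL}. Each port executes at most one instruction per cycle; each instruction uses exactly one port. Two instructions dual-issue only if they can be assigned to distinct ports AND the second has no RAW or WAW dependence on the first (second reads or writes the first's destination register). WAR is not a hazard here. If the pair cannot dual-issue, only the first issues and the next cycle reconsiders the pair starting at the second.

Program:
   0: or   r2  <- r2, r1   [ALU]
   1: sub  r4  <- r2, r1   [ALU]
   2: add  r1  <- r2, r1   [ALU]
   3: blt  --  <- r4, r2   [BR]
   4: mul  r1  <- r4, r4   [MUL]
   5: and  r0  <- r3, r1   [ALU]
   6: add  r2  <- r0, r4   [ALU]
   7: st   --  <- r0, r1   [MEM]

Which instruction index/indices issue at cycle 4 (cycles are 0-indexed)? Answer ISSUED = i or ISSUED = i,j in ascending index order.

c0: i0 or  RAW r2
c1: i1&i2 sub add  dual
c2: i3 blt  no-port BR/MUL
c3: i4 mul  RAW r1
c4: i5 and  RAW r0
c5: i6&i7 add st  dual

ISSUED = 5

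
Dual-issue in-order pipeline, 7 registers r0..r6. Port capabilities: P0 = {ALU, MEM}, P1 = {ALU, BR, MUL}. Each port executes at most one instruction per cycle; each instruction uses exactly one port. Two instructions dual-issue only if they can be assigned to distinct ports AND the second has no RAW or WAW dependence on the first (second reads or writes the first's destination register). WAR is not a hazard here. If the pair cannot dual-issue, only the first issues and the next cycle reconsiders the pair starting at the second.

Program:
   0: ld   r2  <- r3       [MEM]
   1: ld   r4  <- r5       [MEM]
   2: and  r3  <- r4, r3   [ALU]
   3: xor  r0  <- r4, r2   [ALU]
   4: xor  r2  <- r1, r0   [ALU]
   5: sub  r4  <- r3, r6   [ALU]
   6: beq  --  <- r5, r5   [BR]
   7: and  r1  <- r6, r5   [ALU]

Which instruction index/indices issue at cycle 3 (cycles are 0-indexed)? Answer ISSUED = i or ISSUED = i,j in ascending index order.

ISSUED = 4,5

0. ld.MEM @i0  | no-port MEM/MEM
1. ld.MEM @i1  | RAW r4
2. and.ALU+xor.ALU @i2&i3  | pair
3. xor.ALU+sub.ALU @i4&i5  | pair
4. beq.BR+and.ALU @i6&i7  | pair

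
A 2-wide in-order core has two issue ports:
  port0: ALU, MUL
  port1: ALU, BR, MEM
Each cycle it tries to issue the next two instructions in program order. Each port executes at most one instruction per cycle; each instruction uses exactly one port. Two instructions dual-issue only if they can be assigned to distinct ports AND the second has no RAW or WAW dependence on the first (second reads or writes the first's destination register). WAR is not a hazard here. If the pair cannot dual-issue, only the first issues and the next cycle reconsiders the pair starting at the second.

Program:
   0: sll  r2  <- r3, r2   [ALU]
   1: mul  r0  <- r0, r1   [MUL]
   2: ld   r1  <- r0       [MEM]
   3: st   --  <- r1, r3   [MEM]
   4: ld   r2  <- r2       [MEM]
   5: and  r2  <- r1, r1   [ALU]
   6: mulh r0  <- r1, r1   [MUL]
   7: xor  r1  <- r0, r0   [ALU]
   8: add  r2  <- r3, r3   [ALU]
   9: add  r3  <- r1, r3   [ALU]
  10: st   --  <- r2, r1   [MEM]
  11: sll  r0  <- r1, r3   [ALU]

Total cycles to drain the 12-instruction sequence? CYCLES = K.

CYCLES = 8

[0] i0&i1  sll;mul  -- 2-wide
[1] i2  ld  -- no-port MEM/MEM
[2] i3  st  -- no-port MEM/MEM
[3] i4  ld  -- WAW r2
[4] i5&i6  and;mulh  -- 2-wide
[5] i7&i8  xor;add  -- 2-wide
[6] i9&i10  add;st  -- 2-wide
[7] i11  sll  -- tail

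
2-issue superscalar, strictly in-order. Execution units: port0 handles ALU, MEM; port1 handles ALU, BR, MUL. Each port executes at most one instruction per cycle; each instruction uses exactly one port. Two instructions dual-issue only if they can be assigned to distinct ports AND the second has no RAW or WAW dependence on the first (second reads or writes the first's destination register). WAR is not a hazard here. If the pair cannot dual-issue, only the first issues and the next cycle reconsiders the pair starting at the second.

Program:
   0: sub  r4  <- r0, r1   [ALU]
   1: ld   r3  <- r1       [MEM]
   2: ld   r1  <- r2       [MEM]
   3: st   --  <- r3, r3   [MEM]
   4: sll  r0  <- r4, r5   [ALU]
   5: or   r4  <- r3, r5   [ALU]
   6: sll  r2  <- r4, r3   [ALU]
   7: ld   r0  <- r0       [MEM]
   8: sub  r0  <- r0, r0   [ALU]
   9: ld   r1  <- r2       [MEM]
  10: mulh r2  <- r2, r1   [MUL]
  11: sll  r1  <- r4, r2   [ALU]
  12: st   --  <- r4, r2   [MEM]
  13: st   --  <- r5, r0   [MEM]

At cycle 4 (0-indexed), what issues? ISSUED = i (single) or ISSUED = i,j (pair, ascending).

[0] i0+i1  sub.ALU ld.MEM  -- 2-wide
[1] i2  ld.MEM  -- no-port MEM/MEM
[2] i3+i4  st.MEM sll.ALU  -- 2-wide
[3] i5  or.ALU  -- RAW r4
[4] i6+i7  sll.ALU ld.MEM  -- 2-wide
[5] i8+i9  sub.ALU ld.MEM  -- 2-wide
[6] i10  mulh.MUL  -- RAW r2
[7] i11+i12  sll.ALU st.MEM  -- 2-wide
[8] i13  st.MEM  -- tail

ISSUED = 6,7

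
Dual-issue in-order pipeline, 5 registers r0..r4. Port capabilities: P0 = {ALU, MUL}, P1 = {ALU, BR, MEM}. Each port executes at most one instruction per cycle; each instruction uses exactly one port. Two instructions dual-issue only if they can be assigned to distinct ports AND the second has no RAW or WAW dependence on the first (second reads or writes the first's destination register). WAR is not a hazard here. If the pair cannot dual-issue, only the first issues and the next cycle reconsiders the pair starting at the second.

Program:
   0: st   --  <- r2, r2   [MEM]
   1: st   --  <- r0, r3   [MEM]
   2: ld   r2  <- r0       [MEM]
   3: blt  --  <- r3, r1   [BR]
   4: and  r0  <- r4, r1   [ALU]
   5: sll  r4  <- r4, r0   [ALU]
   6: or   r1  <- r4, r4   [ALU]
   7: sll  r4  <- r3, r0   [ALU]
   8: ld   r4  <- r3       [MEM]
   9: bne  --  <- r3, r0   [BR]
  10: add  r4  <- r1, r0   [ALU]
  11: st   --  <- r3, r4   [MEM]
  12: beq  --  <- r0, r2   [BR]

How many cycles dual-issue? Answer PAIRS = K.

PAIRS = 3

  cy0 -> i0 (st) no-port MEM/MEM
  cy1 -> i1 (st) no-port MEM/MEM
  cy2 -> i2 (ld) no-port MEM/BR
  cy3 -> i3&i4 (blt/and) pair
  cy4 -> i5 (sll) RAW r4
  cy5 -> i6&i7 (or/sll) pair
  cy6 -> i8 (ld) no-port MEM/BR
  cy7 -> i9&i10 (bne/add) pair
  cy8 -> i11 (st) no-port MEM/BR
  cy9 -> i12 (beq) tail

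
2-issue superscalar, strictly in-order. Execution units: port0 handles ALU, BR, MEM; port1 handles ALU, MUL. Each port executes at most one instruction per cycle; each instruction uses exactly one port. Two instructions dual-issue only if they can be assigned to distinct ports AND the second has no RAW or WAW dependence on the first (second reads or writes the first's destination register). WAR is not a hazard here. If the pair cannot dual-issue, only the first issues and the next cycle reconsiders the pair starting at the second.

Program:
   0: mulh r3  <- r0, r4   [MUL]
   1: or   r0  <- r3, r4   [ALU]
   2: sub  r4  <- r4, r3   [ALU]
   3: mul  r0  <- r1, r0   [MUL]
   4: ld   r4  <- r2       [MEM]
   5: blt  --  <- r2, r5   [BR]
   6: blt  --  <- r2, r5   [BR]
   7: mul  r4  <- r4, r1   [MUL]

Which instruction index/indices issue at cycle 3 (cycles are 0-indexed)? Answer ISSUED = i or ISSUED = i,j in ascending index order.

0. mulh.MUL @i0  | RAW r3
1. or.ALU/sub.ALU @i1,i2  | 2-wide
2. mul.MUL/ld.MEM @i3,i4  | 2-wide
3. blt.BR @i5  | no-port BR/BR
4. blt.BR/mul.MUL @i6,i7  | 2-wide

ISSUED = 5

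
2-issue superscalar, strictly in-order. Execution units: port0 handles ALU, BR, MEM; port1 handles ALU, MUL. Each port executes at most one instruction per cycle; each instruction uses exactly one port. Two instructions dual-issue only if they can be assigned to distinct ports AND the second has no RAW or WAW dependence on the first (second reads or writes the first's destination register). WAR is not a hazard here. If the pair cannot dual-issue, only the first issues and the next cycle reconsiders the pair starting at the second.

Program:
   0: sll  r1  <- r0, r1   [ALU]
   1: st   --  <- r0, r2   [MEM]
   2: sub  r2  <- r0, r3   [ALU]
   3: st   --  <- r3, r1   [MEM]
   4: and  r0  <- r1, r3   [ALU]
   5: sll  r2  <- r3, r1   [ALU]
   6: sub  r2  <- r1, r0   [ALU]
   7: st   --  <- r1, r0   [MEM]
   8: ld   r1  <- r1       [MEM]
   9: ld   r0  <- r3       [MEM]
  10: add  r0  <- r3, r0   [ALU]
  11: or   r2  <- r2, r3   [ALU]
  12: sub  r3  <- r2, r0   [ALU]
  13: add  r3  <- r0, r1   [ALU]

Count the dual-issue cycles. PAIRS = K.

PAIRS = 5

[0] i0&i1  sll+st  -- 2-wide
[1] i2&i3  sub+st  -- 2-wide
[2] i4&i5  and+sll  -- 2-wide
[3] i6&i7  sub+st  -- 2-wide
[4] i8  ld  -- no-port MEM/MEM
[5] i9  ld  -- RAW+WAW r0
[6] i10&i11  add+or  -- 2-wide
[7] i12  sub  -- WAW r3
[8] i13  add  -- tail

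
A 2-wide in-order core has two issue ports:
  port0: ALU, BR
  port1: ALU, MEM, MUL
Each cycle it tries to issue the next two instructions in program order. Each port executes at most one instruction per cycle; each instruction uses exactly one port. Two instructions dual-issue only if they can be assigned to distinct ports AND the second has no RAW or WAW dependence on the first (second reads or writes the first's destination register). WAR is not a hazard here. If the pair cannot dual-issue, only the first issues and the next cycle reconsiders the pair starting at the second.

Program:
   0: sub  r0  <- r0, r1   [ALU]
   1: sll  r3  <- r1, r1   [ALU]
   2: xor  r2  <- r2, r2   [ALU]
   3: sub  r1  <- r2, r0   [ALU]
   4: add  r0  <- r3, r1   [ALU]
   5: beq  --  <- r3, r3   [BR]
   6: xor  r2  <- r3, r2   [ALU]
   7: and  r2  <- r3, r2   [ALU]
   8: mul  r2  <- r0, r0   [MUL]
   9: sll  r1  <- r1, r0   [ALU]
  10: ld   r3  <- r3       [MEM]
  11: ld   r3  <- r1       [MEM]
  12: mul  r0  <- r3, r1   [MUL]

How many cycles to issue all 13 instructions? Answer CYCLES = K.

CYCLES = 10

#0 head=0: sub+sll i0,i1 2-wide
#1 head=2: xor i2 RAW r2
#2 head=3: sub i3 RAW r1
#3 head=4: add+beq i4,i5 2-wide
#4 head=6: xor i6 RAW+WAW r2
#5 head=7: and i7 WAW r2
#6 head=8: mul+sll i8,i9 2-wide
#7 head=10: ld i10 no-port MEM/MEM
#8 head=11: ld i11 no-port MEM/MUL
#9 head=12: mul i12 tail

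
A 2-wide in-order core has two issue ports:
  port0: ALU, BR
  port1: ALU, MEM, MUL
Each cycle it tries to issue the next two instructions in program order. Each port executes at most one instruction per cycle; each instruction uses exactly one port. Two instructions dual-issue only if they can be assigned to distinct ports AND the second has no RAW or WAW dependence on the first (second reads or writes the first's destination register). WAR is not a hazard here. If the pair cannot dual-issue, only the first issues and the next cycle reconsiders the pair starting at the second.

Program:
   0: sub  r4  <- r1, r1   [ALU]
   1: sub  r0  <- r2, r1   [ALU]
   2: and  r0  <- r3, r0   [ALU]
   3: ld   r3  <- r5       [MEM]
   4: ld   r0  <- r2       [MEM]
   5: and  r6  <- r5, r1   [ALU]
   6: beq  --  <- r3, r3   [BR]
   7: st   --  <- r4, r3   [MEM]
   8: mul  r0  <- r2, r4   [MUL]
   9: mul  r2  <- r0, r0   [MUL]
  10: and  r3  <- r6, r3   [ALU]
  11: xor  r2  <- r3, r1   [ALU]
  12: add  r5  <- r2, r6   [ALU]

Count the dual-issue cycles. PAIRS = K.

PAIRS = 5

  cy0 -> i0&i1 (sub.ALU/sub.ALU) 2-wide
  cy1 -> i2&i3 (and.ALU/ld.MEM) 2-wide
  cy2 -> i4&i5 (ld.MEM/and.ALU) 2-wide
  cy3 -> i6&i7 (beq.BR/st.MEM) 2-wide
  cy4 -> i8 (mul.MUL) no-port MUL/MUL
  cy5 -> i9&i10 (mul.MUL/and.ALU) 2-wide
  cy6 -> i11 (xor.ALU) RAW r2
  cy7 -> i12 (add.ALU) tail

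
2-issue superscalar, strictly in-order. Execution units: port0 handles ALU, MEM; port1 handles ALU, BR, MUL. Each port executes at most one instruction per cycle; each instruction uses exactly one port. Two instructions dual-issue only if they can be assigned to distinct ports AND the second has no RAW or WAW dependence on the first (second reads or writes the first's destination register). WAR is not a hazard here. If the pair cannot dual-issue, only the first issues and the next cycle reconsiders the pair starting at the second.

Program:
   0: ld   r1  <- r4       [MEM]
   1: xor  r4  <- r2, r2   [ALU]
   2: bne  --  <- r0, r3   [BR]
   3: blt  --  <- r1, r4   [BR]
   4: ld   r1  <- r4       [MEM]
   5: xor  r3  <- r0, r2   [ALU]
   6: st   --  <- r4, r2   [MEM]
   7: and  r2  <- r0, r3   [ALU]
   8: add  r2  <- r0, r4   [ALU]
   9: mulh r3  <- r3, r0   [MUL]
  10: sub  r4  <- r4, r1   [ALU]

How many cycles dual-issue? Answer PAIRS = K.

c0: i0+i1 ld.MEM;xor.ALU  dual
c1: i2 bne.BR  no-port BR/BR
c2: i3+i4 blt.BR;ld.MEM  dual
c3: i5+i6 xor.ALU;st.MEM  dual
c4: i7 and.ALU  WAW r2
c5: i8+i9 add.ALU;mulh.MUL  dual
c6: i10 sub.ALU  tail

PAIRS = 4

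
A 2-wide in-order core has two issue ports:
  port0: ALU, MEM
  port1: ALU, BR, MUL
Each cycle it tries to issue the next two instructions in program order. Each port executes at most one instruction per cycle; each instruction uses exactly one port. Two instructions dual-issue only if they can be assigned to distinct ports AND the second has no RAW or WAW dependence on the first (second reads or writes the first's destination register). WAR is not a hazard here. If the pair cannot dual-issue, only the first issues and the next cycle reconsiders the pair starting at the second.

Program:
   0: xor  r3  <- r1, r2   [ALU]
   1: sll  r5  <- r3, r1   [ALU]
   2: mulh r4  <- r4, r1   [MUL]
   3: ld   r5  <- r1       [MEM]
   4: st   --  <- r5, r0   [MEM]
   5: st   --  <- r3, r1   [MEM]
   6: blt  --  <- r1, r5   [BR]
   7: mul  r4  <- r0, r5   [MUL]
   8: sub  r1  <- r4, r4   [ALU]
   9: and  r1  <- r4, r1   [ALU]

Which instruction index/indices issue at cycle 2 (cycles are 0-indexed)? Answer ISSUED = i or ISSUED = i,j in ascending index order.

ISSUED = 3

t=0 i0:xor.ALU ; RAW r3
t=1 i1+i2:sll.ALU;mulh.MUL ; dual
t=2 i3:ld.MEM ; no-port MEM/MEM
t=3 i4:st.MEM ; no-port MEM/MEM
t=4 i5+i6:st.MEM;blt.BR ; dual
t=5 i7:mul.MUL ; RAW r4
t=6 i8:sub.ALU ; RAW+WAW r1
t=7 i9:and.ALU ; tail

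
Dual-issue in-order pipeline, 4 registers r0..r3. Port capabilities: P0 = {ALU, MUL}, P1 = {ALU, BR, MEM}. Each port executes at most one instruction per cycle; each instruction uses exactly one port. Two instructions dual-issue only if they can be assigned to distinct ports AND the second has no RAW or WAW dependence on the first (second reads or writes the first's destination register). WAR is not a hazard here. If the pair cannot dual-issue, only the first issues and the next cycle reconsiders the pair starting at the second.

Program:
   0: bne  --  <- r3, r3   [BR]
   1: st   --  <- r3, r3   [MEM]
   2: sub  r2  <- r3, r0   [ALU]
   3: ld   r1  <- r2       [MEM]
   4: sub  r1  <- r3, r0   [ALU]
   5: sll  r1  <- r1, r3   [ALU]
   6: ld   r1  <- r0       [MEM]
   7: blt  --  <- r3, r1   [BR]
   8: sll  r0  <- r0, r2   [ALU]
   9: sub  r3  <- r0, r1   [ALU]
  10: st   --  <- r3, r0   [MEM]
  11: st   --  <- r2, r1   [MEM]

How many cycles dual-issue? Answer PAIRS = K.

PAIRS = 2

t=0 i0:bne ; no-port BR/MEM
t=1 i1&i2:st/sub ; dual
t=2 i3:ld ; WAW r1
t=3 i4:sub ; RAW+WAW r1
t=4 i5:sll ; WAW r1
t=5 i6:ld ; no-port MEM/BR
t=6 i7&i8:blt/sll ; dual
t=7 i9:sub ; RAW r3
t=8 i10:st ; no-port MEM/MEM
t=9 i11:st ; tail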